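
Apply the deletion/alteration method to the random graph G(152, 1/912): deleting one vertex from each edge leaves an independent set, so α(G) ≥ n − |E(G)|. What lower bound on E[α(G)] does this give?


E[|E(G)|] = C(152, 2)·p = 11476 · (1/912) = 151/12.
E[α(G)] ≥ n − E[|E(G)|] = 152 − 151/12 = 1673/12.
Numerically: ≈ 139.416667.
(This is only a lower bound; the true E[α(G)] may be larger.)

E[α(G)] ≥ 1673/12 ≈ 139.416667.


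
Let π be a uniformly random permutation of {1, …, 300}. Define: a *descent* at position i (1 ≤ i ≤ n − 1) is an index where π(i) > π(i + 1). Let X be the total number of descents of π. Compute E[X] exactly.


Write X = Σ X_I over i = 1, …, 299, with X_I the indicator of one descent.
There are 299 indicators.
For each fixed i, the pair (π(i), π(i+1)) is a uniformly random ordered pair of distinct values from {1, …, 300}; by symmetry P[π(i) > π(i+1)] = 1/2.
By linearity: E[X] = 299 · (1/2) = (300 − 1) · (1/2) = 299/2 ≈ 149.50000.

E[X] = 299/2 = 149.50000.


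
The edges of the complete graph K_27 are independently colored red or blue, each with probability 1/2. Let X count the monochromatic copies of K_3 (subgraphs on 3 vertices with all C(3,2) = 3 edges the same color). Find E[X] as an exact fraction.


Let X = Σ_S X_S over the C(27, 3) = 2925 subsets S of size 3, where X_S = 1 if the K_3 on S is monochromatic.
For a fixed S, the K_3 on S has C(3, 2) = 3 edges. P[all 3 edges red] = (1/2)^3, and likewise for blue, so P[monochromatic] = 2·(1/2)^3 = 2^{1 − 3} = 1/4.
By linearity: E[X] = C(27, 3) · 2^{1 − 3} = 2925 · 1/4 = 2925/4.
Numerically: E[X] ≈ 731.250.

E[X] = C(27,3)·2^(1−C(3,2)) = 2925/4 ≈ 731.250.


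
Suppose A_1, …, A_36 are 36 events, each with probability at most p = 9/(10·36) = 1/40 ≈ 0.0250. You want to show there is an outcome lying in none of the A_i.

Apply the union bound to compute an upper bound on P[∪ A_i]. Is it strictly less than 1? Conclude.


Union bound: P[∪_{i=1}^{36} A_i] ≤ Σ_i P[A_i] ≤ 36·p = 36·(1/40) = 9/10.
Numerically: 9/10 ≈ 0.9000.
Is 9/10 < 1? YES.
Since P[∪ A_i] ≤ 9/10 < 1, the complement has P[∩ A_i^c] ≥ 1 − 9/10 = 1/10 > 0, so some outcome avoids every A_i.

36·p = 9/10 ≈ 0.9000; existence CERTIFIED by the union bound.


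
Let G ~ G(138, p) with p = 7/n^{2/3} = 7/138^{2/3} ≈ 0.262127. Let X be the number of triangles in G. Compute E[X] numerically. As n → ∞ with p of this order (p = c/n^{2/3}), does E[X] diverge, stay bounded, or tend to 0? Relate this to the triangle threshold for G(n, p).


Number of potential triangles: C(138, 3) = 428536.
Each occurs with probability p³ ≈ (0.262127)³ ≈ 1.80109221e-02.
By linearity: E[X] = C(138, 3)·p³ ≈ 428536 · 1.80109221e-02 ≈ 7718.328502.
Since α = 2/3 < 1, p = c/n^{2/3} ≫ 1/n is above the triangle threshold p ~ 1/n. Asymptotically E[X] ~ (c³/6)·n^{3(1−α)} = (7³/6)·n^{1} → ∞; triangles are abundant w.h.p.

E[X] ≈ 7718.328502; in regime p = Θ(1/n^{2/3}) E[X] diverges (above the triangle threshold p ~ 1/n).


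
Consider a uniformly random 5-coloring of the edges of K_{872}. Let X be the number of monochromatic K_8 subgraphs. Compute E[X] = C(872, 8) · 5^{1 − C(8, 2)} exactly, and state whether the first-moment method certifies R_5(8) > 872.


E[X] = C(872, 8) · 5^{1 − 28} = 8028343903111291045 · 5^{−27} = 8028343903111291045/7450580596923828125.
As a reduced fraction: E[X] = 1605668780622258209/1490116119384765625 ≈ 1.0775461.
Is E[X] < 1? NO.
Since E[X] ≥ 1, the first-moment bound is inconclusive at n = 872; it does NOT by itself certify R_5(8) > 872.

E[X] = 1605668780622258209/1490116119384765625 ≈ 1.0775461; E[X] ≥ 1; first-moment method inconclusive here.


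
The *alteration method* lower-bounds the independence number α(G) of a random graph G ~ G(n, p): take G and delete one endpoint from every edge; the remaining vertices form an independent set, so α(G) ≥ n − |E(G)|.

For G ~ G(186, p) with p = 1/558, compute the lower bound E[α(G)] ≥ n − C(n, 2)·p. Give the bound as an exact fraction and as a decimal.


E[|E(G)|] = C(186, 2)·p = 17205 · (1/558) = 185/6.
E[α(G)] ≥ n − E[|E(G)|] = 186 − 185/6 = 931/6.
Numerically: ≈ 155.166667.
(This is only a lower bound; the true E[α(G)] may be larger.)

E[α(G)] ≥ 931/6 ≈ 155.166667.


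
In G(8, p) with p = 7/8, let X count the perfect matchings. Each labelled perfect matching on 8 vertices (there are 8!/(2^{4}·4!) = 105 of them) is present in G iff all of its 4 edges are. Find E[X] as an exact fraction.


K_8 has 8!/(2^{4}·4!) = 105 labelled perfect matchings.
For each such perfect matching H, let X_H = 1 if all 4 edges of H are present in G. Then P[X_H = 1] = p^{4} = (7/8)^{4} = 2401/4096.
Summing the indicators: E[X] = Σ_H E[X_H] = 105 · p^{4} = 105 · 2401/4096 = 252105/4096.
Numerically: E[X] ≈ 61.5.

E[X] = 105 · (7/8)^{4} = 252105/4096 ≈ 61.5.


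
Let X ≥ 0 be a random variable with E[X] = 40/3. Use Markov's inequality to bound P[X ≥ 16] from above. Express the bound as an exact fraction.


μ = E[X] = 40/3, a = 16.
Markov: P[X ≥ 16] ≤ μ/a = (40/3)/16 = 5/6.
Numerically: ≈ 0.83333.
(Since a = 16 > μ = 13.33333, the bound 5/6 is < 1 and informative.)

P[X ≥ 16] ≤ 5/6 ≈ 0.83333.


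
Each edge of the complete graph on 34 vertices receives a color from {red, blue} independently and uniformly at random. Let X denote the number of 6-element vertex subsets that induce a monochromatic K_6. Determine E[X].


Let X = Σ_S X_S over the C(34, 6) = 1344904 subsets S of size 6, where X_S = 1 if the K_6 on S is monochromatic.
For a fixed S, the K_6 on S has C(6, 2) = 15 edges. P[all 15 edges red] = (1/2)^15, and likewise for blue, so P[monochromatic] = 2·(1/2)^15 = 2^{1 − 15} = 1/16384.
By linearity: E[X] = C(34, 6) · 2^{1 − 15} = 1344904 · 1/16384 = 168113/2048.
Numerically: E[X] ≈ 82.0864.

E[X] = C(34,6)·2^(1−C(6,2)) = 168113/2048 ≈ 82.0864.


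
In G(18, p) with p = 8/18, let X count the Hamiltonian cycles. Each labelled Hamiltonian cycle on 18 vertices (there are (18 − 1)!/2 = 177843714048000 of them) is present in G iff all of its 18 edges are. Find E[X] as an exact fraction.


K_18 has (18 − 1)!/2 = 177843714048000 labelled Hamiltonian cycles.
For each such Hamiltonian cycle H, let X_H = 1 if all 18 edges of H are present in G. Then P[X_H = 1] = p^{18} = (4/9)^{18} = 68719476736/150094635296999121.
By linearity of expectation: E[X] = Σ_H E[X_H] = 177843714048000 · p^{18} = 177843714048000 · 68719476736/150094635296999121 = 16764508875398316032000/205891132094649.
Numerically: E[X] ≈ 8.14e+07.

E[X] = 177843714048000 · (4/9)^{18} = 16764508875398316032000/205891132094649 ≈ 8.14e+07.


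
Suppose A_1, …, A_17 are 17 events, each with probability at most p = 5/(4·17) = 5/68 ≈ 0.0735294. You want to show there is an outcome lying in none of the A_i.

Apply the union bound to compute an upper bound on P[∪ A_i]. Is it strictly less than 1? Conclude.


Union bound: P[∪_{i=1}^{17} A_i] ≤ Σ_i P[A_i] ≤ 17·p = 17·(5/68) = 5/4.
Numerically: 5/4 ≈ 1.2500000.
Is 5/4 < 1? NO.
Since the bound 5/4 is ≥ 1, the union bound is uninformative here; it does NOT by itself certify existence.

17·p = 5/4 ≈ 1.2500000; existence NOT certified by the union bound.


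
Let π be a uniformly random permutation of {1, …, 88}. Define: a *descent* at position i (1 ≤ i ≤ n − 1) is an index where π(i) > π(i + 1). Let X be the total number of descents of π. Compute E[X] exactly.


Write X = Σ X_I over i = 1, …, 87, with X_I the indicator of one descent.
There are 87 indicators.
For each fixed i, the pair (π(i), π(i+1)) is a uniformly random ordered pair of distinct values from {1, …, 88}; by symmetry P[π(i) > π(i+1)] = 1/2.
By linearity: E[X] = 87 · (1/2) = (88 − 1) · (1/2) = 87/2 ≈ 43.50000.

E[X] = 87/2 = 43.50000.


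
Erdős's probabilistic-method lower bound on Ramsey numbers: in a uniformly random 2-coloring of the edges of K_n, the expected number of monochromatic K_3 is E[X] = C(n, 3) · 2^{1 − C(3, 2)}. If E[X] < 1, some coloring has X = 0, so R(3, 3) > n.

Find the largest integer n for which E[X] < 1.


We need C(n, 3) · 2^{1 − 3} < 1, i.e. C(n, 3) < 2^{3 − 1} = 4.
Check values of n near the boundary:
  n = 3: C(3, 3) = 1; 1 < 4? YES
  n = 4: C(4, 3) = 4; 4 < 4? NO
  n = 5: C(5, 3) = 10; 10 < 4? NO
  n = 6: C(6, 3) = 20; 20 < 4? NO
The largest n with C(n, 3) < 4 is n = 3 (where E[X] = 1/4 ≈ 0.2500). Hence R(3, 3) > 3, i.e. R(3, 3) ≥ 4.

Largest n = 3; hence R(3, 3) > 3.


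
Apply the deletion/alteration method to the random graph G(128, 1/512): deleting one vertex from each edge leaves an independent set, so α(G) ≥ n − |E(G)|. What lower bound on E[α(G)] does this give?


E[|E(G)|] = C(128, 2)·p = 8128 · (1/512) = 127/8.
E[α(G)] ≥ n − E[|E(G)|] = 128 − 127/8 = 897/8.
Numerically: ≈ 112.1250.
(This is only a lower bound; the true E[α(G)] may be larger.)

E[α(G)] ≥ 897/8 ≈ 112.1250.


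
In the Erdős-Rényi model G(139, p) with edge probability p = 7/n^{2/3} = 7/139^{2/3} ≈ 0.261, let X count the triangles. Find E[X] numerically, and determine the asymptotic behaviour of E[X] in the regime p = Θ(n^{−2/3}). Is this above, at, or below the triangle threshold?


Number of potential triangles: C(139, 3) = 437989.
Each occurs with probability p³ ≈ (0.261)³ ≈ 1.77527e-02.
By linearity: E[X] = C(139, 3)·p³ ≈ 437989 · 1.77527e-02 ≈ 7775.489.
Since α = 2/3 < 1, p = c/n^{2/3} ≫ 1/n is above the triangle threshold p ~ 1/n. Asymptotically E[X] ~ (c³/6)·n^{3(1−α)} = (7³/6)·n^{1} → ∞; triangles are abundant w.h.p.

E[X] ≈ 7775.489; in regime p = Θ(1/n^{2/3}) E[X] diverges (above the triangle threshold p ~ 1/n).


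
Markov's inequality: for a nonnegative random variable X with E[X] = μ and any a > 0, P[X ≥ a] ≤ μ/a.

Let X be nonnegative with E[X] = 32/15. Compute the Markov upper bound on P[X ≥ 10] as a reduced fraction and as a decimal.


μ = E[X] = 32/15, a = 10.
Markov: P[X ≥ 10] ≤ μ/a = (32/15)/10 = 16/75.
Numerically: ≈ 0.213333.
(Since a = 10 > μ = 2.133333, the bound 16/75 is < 1 and informative.)

P[X ≥ 10] ≤ 16/75 ≈ 0.213333.


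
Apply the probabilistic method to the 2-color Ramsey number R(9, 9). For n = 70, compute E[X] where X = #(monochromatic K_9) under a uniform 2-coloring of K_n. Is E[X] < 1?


E[X] = C(70, 9) · 2^{1 − 36} = 65033528560 · 2^{−35} = 65033528560/34359738368.
As a reduced fraction: E[X] = 4064595535/2147483648 ≈ 1.8927248.
Is E[X] < 1? NO.
Since E[X] ≥ 1, the first-moment bound is inconclusive at n = 70; it does NOT by itself certify R(9, 9) > 70.

E[X] = 4064595535/2147483648 ≈ 1.8927248; E[X] ≥ 1; first-moment method inconclusive here.


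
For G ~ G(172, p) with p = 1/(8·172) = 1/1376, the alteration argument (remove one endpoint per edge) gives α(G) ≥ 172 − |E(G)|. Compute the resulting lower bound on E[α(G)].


E[|E(G)|] = C(172, 2)·p = 14706 · (1/1376) = 171/16.
E[α(G)] ≥ n − E[|E(G)|] = 172 − 171/16 = 2581/16.
Numerically: ≈ 161.312500.
(This is only a lower bound; the true E[α(G)] may be larger.)

E[α(G)] ≥ 2581/16 ≈ 161.312500.


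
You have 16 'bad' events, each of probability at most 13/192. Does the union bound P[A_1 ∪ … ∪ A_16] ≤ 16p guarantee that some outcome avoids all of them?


Union bound: P[∪_{i=1}^{16} A_i] ≤ Σ_i P[A_i] ≤ 16·p = 16·(13/192) = 13/12.
Numerically: 13/12 ≈ 1.083333.
Is 13/12 < 1? NO.
Since the bound 13/12 is ≥ 1, the union bound is uninformative here; it does NOT by itself certify existence.

16·p = 13/12 ≈ 1.083333; existence NOT certified by the union bound.


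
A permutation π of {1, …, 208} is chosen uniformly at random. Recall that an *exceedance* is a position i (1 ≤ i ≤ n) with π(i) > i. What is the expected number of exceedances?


Write X = Σ_{i=1}^{208} X_i, where X_i = 1_{π(i) > i}.
For each fixed i, π(i) is uniform over {1, …, 208} (marginal of a uniform permutation), so P[π(i) > i] = (n − i)/n. Summing: Σ_{i=1}^{208} (n − i)/n = (0 + 1 + … + 207)/208 = 208(208 − 1)/(2·208) = (208 − 1)/2.
Hence E[X] = Σ_{i=1}^{208} (208 − i)/208 = 207/2 ≈ 103.5000.

E[X] = 207/2 = 103.5000.


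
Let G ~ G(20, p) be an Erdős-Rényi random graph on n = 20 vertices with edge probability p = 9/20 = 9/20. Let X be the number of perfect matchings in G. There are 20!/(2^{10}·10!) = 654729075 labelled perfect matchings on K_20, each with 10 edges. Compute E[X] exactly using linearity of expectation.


K_20 has 20!/(2^{10}·10!) = 654729075 labelled perfect matchings.
For each such perfect matching H, let X_H = 1 if all 10 edges of H are present in G. Then P[X_H = 1] = p^{10} = (9/20)^{10} = 3486784401/10240000000000.
Summing the indicators: E[X] = Σ_H E[X_H] = 654729075 · p^{10} = 654729075 · 3486784401/10240000000000 = 91315965023646363/409600000000.
Numerically: E[X] ≈ 2.229e+05.

E[X] = 654729075 · (9/20)^{10} = 91315965023646363/409600000000 ≈ 2.229e+05.


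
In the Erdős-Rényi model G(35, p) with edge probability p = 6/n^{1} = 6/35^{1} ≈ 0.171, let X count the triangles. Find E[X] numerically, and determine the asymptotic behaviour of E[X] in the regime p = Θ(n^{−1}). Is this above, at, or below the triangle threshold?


Number of potential triangles: C(35, 3) = 6545.
Each occurs with probability p³ ≈ (0.171)³ ≈ 5.03790e-03.
By linearity: E[X] = C(35, 3)·p³ ≈ 6545 · 5.03790e-03 ≈ 32.973.
Here α = 1, so p = 6/n is exactly at the triangle threshold p ~ 1/n. Asymptotically E[X] → c³/6 = 6³/6 = 36 ≈ 36.000, a bounded constant. In this regime the triangle count is asymptotically Poisson(c³/6).

E[X] ≈ 32.973; in regime p = Θ(1/n^{1}) E[X] stays bounded (at the triangle threshold p ~ 1/n).


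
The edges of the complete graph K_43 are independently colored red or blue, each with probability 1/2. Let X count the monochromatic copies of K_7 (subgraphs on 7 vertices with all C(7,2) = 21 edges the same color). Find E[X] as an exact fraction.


Let X = Σ_S X_S over the C(43, 7) = 32224114 subsets S of size 7, where X_S = 1 if the K_7 on S is monochromatic.
For a fixed S, the K_7 on S has C(7, 2) = 21 edges. P[all 21 edges red] = (1/2)^21, and likewise for blue, so P[monochromatic] = 2·(1/2)^21 = 2^{1 − 21} = 1/1048576.
By linearity: E[X] = C(43, 7) · 2^{1 − 21} = 32224114 · 1/1048576 = 16112057/524288.
Numerically: E[X] ≈ 30.731.

E[X] = C(43,7)·2^(1−C(7,2)) = 16112057/524288 ≈ 30.731.


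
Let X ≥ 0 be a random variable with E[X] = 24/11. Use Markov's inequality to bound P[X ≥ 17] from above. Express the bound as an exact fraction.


μ = E[X] = 24/11, a = 17.
Markov: P[X ≥ 17] ≤ μ/a = (24/11)/17 = 24/187.
Numerically: ≈ 0.1283.
(Since a = 17 > μ = 2.1818, the bound 24/187 is < 1 and informative.)

P[X ≥ 17] ≤ 24/187 ≈ 0.1283.


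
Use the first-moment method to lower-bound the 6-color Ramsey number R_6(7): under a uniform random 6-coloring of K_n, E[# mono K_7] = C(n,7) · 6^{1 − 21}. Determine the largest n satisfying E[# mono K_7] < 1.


We need C(n, 7) · 6^{1 − 21} < 1, i.e. C(n, 7) < 6^{21 − 1} = 3656158440062976.
Check values of n near the boundary:
  n = 565: C(565, 7) = 3513212521235560; 3513212521235560 < 3656158440062976? YES
  n = 566: C(566, 7) = 3557206237959440; 3557206237959440 < 3656158440062976? YES
  n = 567: C(567, 7) = 3601671315933933; 3601671315933933 < 3656158440062976? YES
  n = 568: C(568, 7) = 3646611956239704; 3646611956239704 < 3656158440062976? YES
  n = 569: C(569, 7) = 3692032389858348; 3692032389858348 < 3656158440062976? NO
The largest n with C(n, 7) < 3656158440062976 is n = 568 (where E[X] = 16882462760369/16926659444736 ≈ 0.9974). Hence R_6(7) > 568, i.e. R_6(7) ≥ 569.

Largest n = 568; hence R_6(7) > 568.


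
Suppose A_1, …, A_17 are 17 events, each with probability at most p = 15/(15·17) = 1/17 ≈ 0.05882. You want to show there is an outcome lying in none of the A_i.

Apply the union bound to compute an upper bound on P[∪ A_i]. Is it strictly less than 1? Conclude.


Union bound: P[∪_{i=1}^{17} A_i] ≤ Σ_i P[A_i] ≤ 17·p = 17·(1/17) = 1.
Numerically: 1 ≈ 1.00000.
Is 1 < 1? NO.
Since the bound 1 is ≥ 1, the union bound is uninformative here; it does NOT by itself certify existence.

17·p = 1 ≈ 1.00000; existence NOT certified by the union bound.


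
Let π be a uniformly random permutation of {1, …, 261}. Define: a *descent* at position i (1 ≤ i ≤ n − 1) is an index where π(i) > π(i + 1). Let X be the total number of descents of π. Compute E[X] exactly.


Write X = Σ X_I over i = 1, …, 260, with X_I the indicator of one descent.
There are 260 indicators.
For each fixed i, the pair (π(i), π(i+1)) is a uniformly random ordered pair of distinct values from {1, …, 261}; by symmetry P[π(i) > π(i+1)] = 1/2.
By linearity: E[X] = 260 · (1/2) = (261 − 1) · (1/2) = 130 ≈ 130.0000.

E[X] = 130 = 130.0000.


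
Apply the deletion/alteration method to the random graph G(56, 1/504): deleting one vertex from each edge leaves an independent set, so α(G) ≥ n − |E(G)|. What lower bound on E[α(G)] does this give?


E[|E(G)|] = C(56, 2)·p = 1540 · (1/504) = 55/18.
E[α(G)] ≥ n − E[|E(G)|] = 56 − 55/18 = 953/18.
Numerically: ≈ 52.944444.
(This is only a lower bound; the true E[α(G)] may be larger.)

E[α(G)] ≥ 953/18 ≈ 52.944444.


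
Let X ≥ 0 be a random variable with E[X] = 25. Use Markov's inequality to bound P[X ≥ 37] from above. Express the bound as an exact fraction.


μ = E[X] = 25, a = 37.
Markov: P[X ≥ 37] ≤ μ/a = (25)/37 = 25/37.
Numerically: ≈ 0.6757.
(Since a = 37 > μ = 25.0000, the bound 25/37 is < 1 and informative.)

P[X ≥ 37] ≤ 25/37 ≈ 0.6757.


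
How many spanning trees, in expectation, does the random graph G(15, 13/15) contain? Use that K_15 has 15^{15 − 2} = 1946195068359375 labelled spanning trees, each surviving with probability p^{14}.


K_15 has 15^{15 − 2} = 1946195068359375 labelled spanning trees.
For each such spanning tree H, let X_H = 1 if all 14 edges of H are present in G. Then P[X_H = 1] = p^{14} = (13/15)^{14} = 3937376385699289/29192926025390625.
By linearity of expectation: E[X] = Σ_H E[X_H] = 1946195068359375 · p^{14} = 1946195068359375 · 3937376385699289/29192926025390625 = 3937376385699289/15.
Numerically: E[X] ≈ 2.6249e+14.

E[X] = 1946195068359375 · (13/15)^{14} = 3937376385699289/15 ≈ 2.6249e+14.


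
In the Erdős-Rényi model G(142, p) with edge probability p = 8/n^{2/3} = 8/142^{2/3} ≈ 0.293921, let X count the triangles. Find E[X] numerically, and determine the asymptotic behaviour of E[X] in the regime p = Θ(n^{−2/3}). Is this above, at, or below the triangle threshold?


Number of potential triangles: C(142, 3) = 467180.
Each occurs with probability p³ ≈ (0.293921)³ ≈ 2.53917873e-02.
By linearity: E[X] = C(142, 3)·p³ ≈ 467180 · 2.53917873e-02 ≈ 11862.535211.
Since α = 2/3 < 1, p = c/n^{2/3} ≫ 1/n is above the triangle threshold p ~ 1/n. Asymptotically E[X] ~ (c³/6)·n^{3(1−α)} = (8³/6)·n^{1} → ∞; triangles are abundant w.h.p.

E[X] ≈ 11862.535211; in regime p = Θ(1/n^{2/3}) E[X] diverges (above the triangle threshold p ~ 1/n).


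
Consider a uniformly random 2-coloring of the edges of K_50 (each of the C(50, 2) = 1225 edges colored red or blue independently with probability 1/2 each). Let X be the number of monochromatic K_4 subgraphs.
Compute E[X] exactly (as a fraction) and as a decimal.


Let X = Σ_S X_S over the C(50, 4) = 230300 subsets S of size 4, where X_S = 1 if the K_4 on S is monochromatic.
For a fixed S, the K_4 on S has C(4, 2) = 6 edges. P[all 6 edges red] = (1/2)^6, and likewise for blue, so P[monochromatic] = 2·(1/2)^6 = 2^{1 − 6} = 1/32.
By linearity: E[X] = C(50, 4) · 2^{1 − 6} = 230300 · 1/32 = 57575/8.
Numerically: E[X] ≈ 7196.8750.

E[X] = C(50,4)·2^(1−C(4,2)) = 57575/8 ≈ 7196.8750.


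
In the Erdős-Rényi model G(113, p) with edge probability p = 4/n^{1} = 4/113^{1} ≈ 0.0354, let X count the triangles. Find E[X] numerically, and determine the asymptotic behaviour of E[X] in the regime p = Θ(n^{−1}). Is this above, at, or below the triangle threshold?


Number of potential triangles: C(113, 3) = 234136.
Each occurs with probability p³ ≈ (0.0354)³ ≈ 4.435521e-05.
By linearity: E[X] = C(113, 3)·p³ ≈ 234136 · 4.435521e-05 ≈ 10.3852.
Here α = 1, so p = 4/n is exactly at the triangle threshold p ~ 1/n. Asymptotically E[X] → c³/6 = 4³/6 = 32/3 ≈ 10.6667, a bounded constant. In this regime the triangle count is asymptotically Poisson(c³/6).

E[X] ≈ 10.3852; in regime p = Θ(1/n^{1}) E[X] stays bounded (at the triangle threshold p ~ 1/n).


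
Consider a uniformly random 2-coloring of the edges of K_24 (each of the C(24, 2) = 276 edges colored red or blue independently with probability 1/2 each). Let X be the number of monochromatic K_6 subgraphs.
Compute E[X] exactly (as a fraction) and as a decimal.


Let X = Σ_S X_S over the C(24, 6) = 134596 subsets S of size 6, where X_S = 1 if the K_6 on S is monochromatic.
For a fixed S, the K_6 on S has C(6, 2) = 15 edges. P[all 15 edges red] = (1/2)^15, and likewise for blue, so P[monochromatic] = 2·(1/2)^15 = 2^{1 − 15} = 1/16384.
Summing: E[X] = C(24, 6) · 2^{1 − 15} = 134596 · 1/16384 = 33649/4096.
Numerically: E[X] ≈ 8.21509.

E[X] = C(24,6)·2^(1−C(6,2)) = 33649/4096 ≈ 8.21509.


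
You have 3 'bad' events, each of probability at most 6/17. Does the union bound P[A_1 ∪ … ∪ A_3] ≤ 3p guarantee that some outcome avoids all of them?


Union bound: P[∪_{i=1}^{3} A_i] ≤ Σ_i P[A_i] ≤ 3·p = 3·(6/17) = 18/17.
Numerically: 18/17 ≈ 1.0588235.
Is 18/17 < 1? NO.
Since the bound 18/17 is ≥ 1, the union bound is uninformative here; it does NOT by itself certify existence.

3·p = 18/17 ≈ 1.0588235; existence NOT certified by the union bound.


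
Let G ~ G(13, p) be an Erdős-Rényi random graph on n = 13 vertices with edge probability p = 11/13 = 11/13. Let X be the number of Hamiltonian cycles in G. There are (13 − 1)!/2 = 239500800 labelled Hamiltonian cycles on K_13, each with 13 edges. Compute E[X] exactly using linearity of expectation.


K_13 has (13 − 1)!/2 = 239500800 labelled Hamiltonian cycles.
For each such Hamiltonian cycle H, let X_H = 1 if all 13 edges of H are present in G. Then P[X_H = 1] = p^{13} = (11/13)^{13} = 34522712143931/302875106592253.
By linearity: E[X] = Σ_H E[X_H] = 239500800 · p^{13} = 239500800 · 34522712143931/302875106592253 = 8268217176641189644800/302875106592253.
Numerically: E[X] ≈ 2.7299e+07.

E[X] = 239500800 · (11/13)^{13} = 8268217176641189644800/302875106592253 ≈ 2.7299e+07.


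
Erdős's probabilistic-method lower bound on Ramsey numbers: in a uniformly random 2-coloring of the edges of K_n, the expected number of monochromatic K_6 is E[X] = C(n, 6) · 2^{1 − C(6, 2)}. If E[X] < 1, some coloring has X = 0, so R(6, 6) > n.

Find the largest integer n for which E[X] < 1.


We need C(n, 6) · 2^{1 − 15} < 1, i.e. C(n, 6) < 2^{15 − 1} = 16384.
Check values of n near the boundary:
  n = 16: C(16, 6) = 8008; 8008 < 16384? YES
  n = 17: C(17, 6) = 12376; 12376 < 16384? YES
  n = 18: C(18, 6) = 18564; 18564 < 16384? NO
  n = 19: C(19, 6) = 27132; 27132 < 16384? NO
The largest n with C(n, 6) < 16384 is n = 17 (where E[X] = 1547/2048 ≈ 0.75537). Hence R(6, 6) > 17, i.e. R(6, 6) ≥ 18.

Largest n = 17; hence R(6, 6) > 17.


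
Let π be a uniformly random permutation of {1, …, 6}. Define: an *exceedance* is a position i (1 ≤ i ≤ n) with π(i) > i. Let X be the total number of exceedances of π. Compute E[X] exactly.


Write X = Σ_{i=1}^{6} X_i, where X_i = 1_{π(i) > i}.
For each fixed i, π(i) is uniform over {1, …, 6} (marginal of a uniform permutation), so P[π(i) > i] = (n − i)/n. Summing: Σ_{i=1}^{6} (n − i)/n = (0 + 1 + … + 5)/6 = 6(6 − 1)/(2·6) = (6 − 1)/2.
Hence E[X] = Σ_{i=1}^{6} (6 − i)/6 = 5/2 ≈ 2.5000.

E[X] = 5/2 = 2.5000.


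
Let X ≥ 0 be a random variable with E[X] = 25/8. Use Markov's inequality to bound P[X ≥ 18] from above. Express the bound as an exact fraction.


μ = E[X] = 25/8, a = 18.
Markov: P[X ≥ 18] ≤ μ/a = (25/8)/18 = 25/144.
Numerically: ≈ 0.1736.
(Since a = 18 > μ = 3.1250, the bound 25/144 is < 1 and informative.)

P[X ≥ 18] ≤ 25/144 ≈ 0.1736.


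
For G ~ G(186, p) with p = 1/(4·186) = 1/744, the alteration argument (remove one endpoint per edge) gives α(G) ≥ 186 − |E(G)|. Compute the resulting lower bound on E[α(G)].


E[|E(G)|] = C(186, 2)·p = 17205 · (1/744) = 185/8.
E[α(G)] ≥ n − E[|E(G)|] = 186 − 185/8 = 1303/8.
Numerically: ≈ 162.875.
(This is only a lower bound; the true E[α(G)] may be larger.)

E[α(G)] ≥ 1303/8 ≈ 162.875.


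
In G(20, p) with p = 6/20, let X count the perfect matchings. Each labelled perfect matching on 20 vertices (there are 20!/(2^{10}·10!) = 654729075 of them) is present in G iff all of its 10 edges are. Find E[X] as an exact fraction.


K_20 has 20!/(2^{10}·10!) = 654729075 labelled perfect matchings.
For each such perfect matching H, let X_H = 1 if all 10 edges of H are present in G. Then P[X_H = 1] = p^{10} = (3/10)^{10} = 59049/10000000000.
By linearity of expectation: E[X] = Σ_H E[X_H] = 654729075 · p^{10} = 654729075 · 59049/10000000000 = 1546443885987/400000000.
Numerically: E[X] ≈ 3.87e+03.

E[X] = 654729075 · (3/10)^{10} = 1546443885987/400000000 ≈ 3.87e+03.


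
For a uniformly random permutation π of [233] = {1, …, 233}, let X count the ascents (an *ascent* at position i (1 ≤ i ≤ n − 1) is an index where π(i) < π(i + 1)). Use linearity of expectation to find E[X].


Write X = Σ X_I over i = 1, …, 232, with X_I the indicator of one ascent.
There are 232 indicators.
For each fixed i, the pair (π(i), π(i+1)) is a uniformly random ordered pair of distinct values from {1, …, 233}; by symmetry P[π(i) < π(i+1)] = 1/2.
By linearity: E[X] = 232 · (1/2) = (233 − 1) · (1/2) = 116 ≈ 116.000.

E[X] = 116 = 116.000.


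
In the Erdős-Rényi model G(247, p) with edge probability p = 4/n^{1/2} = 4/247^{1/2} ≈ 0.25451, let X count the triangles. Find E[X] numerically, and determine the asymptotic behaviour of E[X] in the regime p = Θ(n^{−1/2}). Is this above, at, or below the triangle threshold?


Number of potential triangles: C(247, 3) = 2481115.
Each occurs with probability p³ ≈ (0.25451)³ ≈ 1.6486731e-02.
By linearity: E[X] = C(247, 3)·p³ ≈ 2481115 · 1.6486731e-02 ≈ 40905.47484.
Since α = 1/2 < 1, p = c/n^{1/2} ≫ 1/n is above the triangle threshold p ~ 1/n. Asymptotically E[X] ~ (c³/6)·n^{3(1−α)} = (4³/6)·n^{1.5} → ∞; triangles are abundant w.h.p.

E[X] ≈ 40905.47484; in regime p = Θ(1/n^{1/2}) E[X] diverges (above the triangle threshold p ~ 1/n).


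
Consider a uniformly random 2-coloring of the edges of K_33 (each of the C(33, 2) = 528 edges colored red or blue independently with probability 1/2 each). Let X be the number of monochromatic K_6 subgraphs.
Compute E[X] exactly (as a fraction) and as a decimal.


Let X = Σ_S X_S over the C(33, 6) = 1107568 subsets S of size 6, where X_S = 1 if the K_6 on S is monochromatic.
For a fixed S, the K_6 on S has C(6, 2) = 15 edges. P[all 15 edges red] = (1/2)^15, and likewise for blue, so P[monochromatic] = 2·(1/2)^15 = 2^{1 − 15} = 1/16384.
By linearity: E[X] = C(33, 6) · 2^{1 − 15} = 1107568 · 1/16384 = 69223/1024.
Numerically: E[X] ≈ 67.6006.

E[X] = C(33,6)·2^(1−C(6,2)) = 69223/1024 ≈ 67.6006.


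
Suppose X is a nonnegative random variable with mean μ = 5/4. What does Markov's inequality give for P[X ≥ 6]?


μ = E[X] = 5/4, a = 6.
Markov: P[X ≥ 6] ≤ μ/a = (5/4)/6 = 5/24.
Numerically: ≈ 0.20833.
(Since a = 6 > μ = 1.25000, the bound 5/24 is < 1 and informative.)

P[X ≥ 6] ≤ 5/24 ≈ 0.20833.


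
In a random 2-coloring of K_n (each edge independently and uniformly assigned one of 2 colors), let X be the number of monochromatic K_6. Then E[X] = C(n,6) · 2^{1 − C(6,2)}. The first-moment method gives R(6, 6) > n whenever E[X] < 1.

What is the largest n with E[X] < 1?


We need C(n, 6) · 2^{1 − 15} < 1, i.e. C(n, 6) < 2^{15 − 1} = 16384.
Check values of n near the boundary:
  n = 14: C(14, 6) = 3003; 3003 < 16384? YES
  n = 15: C(15, 6) = 5005; 5005 < 16384? YES
  n = 16: C(16, 6) = 8008; 8008 < 16384? YES
  n = 17: C(17, 6) = 12376; 12376 < 16384? YES
  n = 18: C(18, 6) = 18564; 18564 < 16384? NO
The largest n with C(n, 6) < 16384 is n = 17 (where E[X] = 1547/2048 ≈ 0.75537). Hence R(6, 6) > 17, i.e. R(6, 6) ≥ 18.

Largest n = 17; hence R(6, 6) > 17.


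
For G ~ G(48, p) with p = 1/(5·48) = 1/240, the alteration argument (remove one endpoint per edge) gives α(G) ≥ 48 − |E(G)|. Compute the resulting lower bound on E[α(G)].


E[|E(G)|] = C(48, 2)·p = 1128 · (1/240) = 47/10.
E[α(G)] ≥ n − E[|E(G)|] = 48 − 47/10 = 433/10.
Numerically: ≈ 43.300000.
(This is only a lower bound; the true E[α(G)] may be larger.)

E[α(G)] ≥ 433/10 ≈ 43.300000.


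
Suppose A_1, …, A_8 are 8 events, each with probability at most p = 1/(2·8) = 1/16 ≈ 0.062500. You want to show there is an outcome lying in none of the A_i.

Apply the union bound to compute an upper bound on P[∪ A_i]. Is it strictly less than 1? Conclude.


Union bound: P[∪_{i=1}^{8} A_i] ≤ Σ_i P[A_i] ≤ 8·p = 8·(1/16) = 1/2.
Numerically: 1/2 ≈ 0.500000.
Is 1/2 < 1? YES.
Since P[∪ A_i] ≤ 1/2 < 1, the complement has P[∩ A_i^c] ≥ 1 − 1/2 = 1/2 > 0, so some outcome avoids every A_i.

8·p = 1/2 ≈ 0.500000; existence CERTIFIED by the union bound.


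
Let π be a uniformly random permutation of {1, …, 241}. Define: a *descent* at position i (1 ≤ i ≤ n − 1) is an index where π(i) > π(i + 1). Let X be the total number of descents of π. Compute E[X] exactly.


Write X = Σ X_I over i = 1, …, 240, with X_I the indicator of one descent.
There are 240 indicators.
For each fixed i, the pair (π(i), π(i+1)) is a uniformly random ordered pair of distinct values from {1, …, 241}; by symmetry P[π(i) > π(i+1)] = 1/2.
By linearity: E[X] = 240 · (1/2) = (241 − 1) · (1/2) = 120 ≈ 120.00000.

E[X] = 120 = 120.00000.


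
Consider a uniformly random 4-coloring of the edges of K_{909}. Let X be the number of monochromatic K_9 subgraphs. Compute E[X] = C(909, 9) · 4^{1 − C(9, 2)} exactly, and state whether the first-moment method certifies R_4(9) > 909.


E[X] = C(909, 9) · 4^{1 − 36} = 1122169012923711463931 · 4^{−35} = 1122169012923711463931/1180591620717411303424.
As a reduced fraction: E[X] = 1122169012923711463931/1180591620717411303424 ≈ 0.9505.
Is E[X] < 1? YES.
Since E[X] < 1, there exists a 4-coloring of K_{909} with no monochromatic K_9; hence R_4(9) > 909.

E[X] = 1122169012923711463931/1180591620717411303424 ≈ 0.9505; E[X] < 1, so R_4(9) > 909.


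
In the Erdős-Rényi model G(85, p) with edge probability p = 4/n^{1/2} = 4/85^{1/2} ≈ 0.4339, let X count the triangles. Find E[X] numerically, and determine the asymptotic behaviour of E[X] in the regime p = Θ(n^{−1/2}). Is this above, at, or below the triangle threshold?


Number of potential triangles: C(85, 3) = 98770.
Each occurs with probability p³ ≈ (0.4339)³ ≈ 8.166794e-02.
By linearity: E[X] = C(85, 3)·p³ ≈ 98770 · 8.166794e-02 ≈ 8066.3421.
Since α = 1/2 < 1, p = c/n^{1/2} ≫ 1/n is above the triangle threshold p ~ 1/n. Asymptotically E[X] ~ (c³/6)·n^{3(1−α)} = (4³/6)·n^{1.5} → ∞; triangles are abundant w.h.p.

E[X] ≈ 8066.3421; in regime p = Θ(1/n^{1/2}) E[X] diverges (above the triangle threshold p ~ 1/n).


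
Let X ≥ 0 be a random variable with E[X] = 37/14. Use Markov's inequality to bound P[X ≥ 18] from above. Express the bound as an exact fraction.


μ = E[X] = 37/14, a = 18.
Markov: P[X ≥ 18] ≤ μ/a = (37/14)/18 = 37/252.
Numerically: ≈ 0.1468.
(Since a = 18 > μ = 2.6429, the bound 37/252 is < 1 and informative.)

P[X ≥ 18] ≤ 37/252 ≈ 0.1468.


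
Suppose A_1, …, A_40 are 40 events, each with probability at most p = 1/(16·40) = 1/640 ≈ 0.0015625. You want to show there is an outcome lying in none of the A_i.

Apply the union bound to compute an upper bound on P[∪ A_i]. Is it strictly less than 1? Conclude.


Union bound: P[∪_{i=1}^{40} A_i] ≤ Σ_i P[A_i] ≤ 40·p = 40·(1/640) = 1/16.
Numerically: 1/16 ≈ 0.0625000.
Is 1/16 < 1? YES.
Since P[∪ A_i] ≤ 1/16 < 1, the complement has P[∩ A_i^c] ≥ 1 − 1/16 = 15/16 > 0, so some outcome avoids every A_i.

40·p = 1/16 ≈ 0.0625000; existence CERTIFIED by the union bound.


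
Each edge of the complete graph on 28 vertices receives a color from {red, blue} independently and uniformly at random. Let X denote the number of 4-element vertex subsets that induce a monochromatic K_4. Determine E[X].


Let X = Σ_S X_S over the C(28, 4) = 20475 subsets S of size 4, where X_S = 1 if the K_4 on S is monochromatic.
For a fixed S, the K_4 on S has C(4, 2) = 6 edges. P[all 6 edges red] = (1/2)^6, and likewise for blue, so P[monochromatic] = 2·(1/2)^6 = 2^{1 − 6} = 1/32.
Summing: E[X] = C(28, 4) · 2^{1 − 6} = 20475 · 1/32 = 20475/32.
Numerically: E[X] ≈ 639.8438.

E[X] = C(28,4)·2^(1−C(4,2)) = 20475/32 ≈ 639.8438.


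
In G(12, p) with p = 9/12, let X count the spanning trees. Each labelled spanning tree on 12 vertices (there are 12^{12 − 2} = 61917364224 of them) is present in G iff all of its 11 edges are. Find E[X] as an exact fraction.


K_12 has 12^{12 − 2} = 61917364224 labelled spanning trees.
For each such spanning tree H, let X_H = 1 if all 11 edges of H are present in G. Then P[X_H = 1] = p^{11} = (3/4)^{11} = 177147/4194304.
By linearity of expectation: E[X] = Σ_H E[X_H] = 61917364224 · p^{11} = 61917364224 · 177147/4194304 = 10460353203/4.
Numerically: E[X] ≈ 2.6151e+09.

E[X] = 61917364224 · (3/4)^{11} = 10460353203/4 ≈ 2.6151e+09.


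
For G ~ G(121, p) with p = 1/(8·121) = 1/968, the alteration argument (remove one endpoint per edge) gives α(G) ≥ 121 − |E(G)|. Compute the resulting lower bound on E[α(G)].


E[|E(G)|] = C(121, 2)·p = 7260 · (1/968) = 15/2.
E[α(G)] ≥ n − E[|E(G)|] = 121 − 15/2 = 227/2.
Numerically: ≈ 113.500000.
(This is only a lower bound; the true E[α(G)] may be larger.)

E[α(G)] ≥ 227/2 ≈ 113.500000.


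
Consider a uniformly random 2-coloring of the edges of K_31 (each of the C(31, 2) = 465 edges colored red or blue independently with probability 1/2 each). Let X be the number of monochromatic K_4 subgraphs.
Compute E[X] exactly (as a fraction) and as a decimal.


Let X = Σ_S X_S over the C(31, 4) = 31465 subsets S of size 4, where X_S = 1 if the K_4 on S is monochromatic.
For a fixed S, the K_4 on S has C(4, 2) = 6 edges. P[all 6 edges red] = (1/2)^6, and likewise for blue, so P[monochromatic] = 2·(1/2)^6 = 2^{1 − 6} = 1/32.
By linearity of expectation: E[X] = C(31, 4) · 2^{1 − 6} = 31465 · 1/32 = 31465/32.
Numerically: E[X] ≈ 983.281250.

E[X] = C(31,4)·2^(1−C(4,2)) = 31465/32 ≈ 983.281250.


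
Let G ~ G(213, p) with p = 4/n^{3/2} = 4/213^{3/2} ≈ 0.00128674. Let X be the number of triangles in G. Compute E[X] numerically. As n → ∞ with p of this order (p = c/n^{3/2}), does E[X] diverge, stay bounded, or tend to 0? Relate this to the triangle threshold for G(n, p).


Number of potential triangles: C(213, 3) = 1587986.
Each occurs with probability p³ ≈ (0.00128674)³ ≈ 2.13045202e-09.
By linearity: E[X] = C(213, 3)·p³ ≈ 1587986 · 2.13045202e-09 ≈ 0.003383.
Since α = 3/2 > 1, p = c/n^{3/2} = o(1/n) is below the triangle threshold p ~ 1/n. Asymptotically E[X] ~ (c³/6)·n^{3(1−α)} = (4³/6)·n^{-1.5} → 0, so by Markov's inequality G has no triangles w.h.p.

E[X] ≈ 0.003383; in regime p = Θ(1/n^{3/2}) E[X] tends to 0 (below the triangle threshold p ~ 1/n).


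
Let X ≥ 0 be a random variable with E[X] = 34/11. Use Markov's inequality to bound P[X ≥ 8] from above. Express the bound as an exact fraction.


μ = E[X] = 34/11, a = 8.
Markov: P[X ≥ 8] ≤ μ/a = (34/11)/8 = 17/44.
Numerically: ≈ 0.38636.
(Since a = 8 > μ = 3.09091, the bound 17/44 is < 1 and informative.)

P[X ≥ 8] ≤ 17/44 ≈ 0.38636.


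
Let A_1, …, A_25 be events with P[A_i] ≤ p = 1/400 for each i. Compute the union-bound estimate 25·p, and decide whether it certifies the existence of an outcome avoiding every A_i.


Union bound: P[∪_{i=1}^{25} A_i] ≤ Σ_i P[A_i] ≤ 25·p = 25·(1/400) = 1/16.
Numerically: 1/16 ≈ 0.06250.
Is 1/16 < 1? YES.
Since P[∪ A_i] ≤ 1/16 < 1, the complement has P[∩ A_i^c] ≥ 1 − 1/16 = 15/16 > 0, so some outcome avoids every A_i.

25·p = 1/16 ≈ 0.06250; existence CERTIFIED by the union bound.


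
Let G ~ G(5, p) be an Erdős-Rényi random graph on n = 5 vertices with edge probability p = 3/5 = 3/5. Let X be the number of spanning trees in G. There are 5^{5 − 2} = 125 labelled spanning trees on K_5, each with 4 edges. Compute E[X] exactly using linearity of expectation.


K_5 has 5^{5 − 2} = 125 labelled spanning trees.
For each such spanning tree H, let X_H = 1 if all 4 edges of H are present in G. Then P[X_H = 1] = p^{4} = (3/5)^{4} = 81/625.
By linearity: E[X] = Σ_H E[X_H] = 125 · p^{4} = 125 · 81/625 = 81/5.
Numerically: E[X] ≈ 16.2.

E[X] = 125 · (3/5)^{4} = 81/5 ≈ 16.2.


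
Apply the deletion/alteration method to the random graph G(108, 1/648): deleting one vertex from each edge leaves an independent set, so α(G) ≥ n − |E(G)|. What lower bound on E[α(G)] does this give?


E[|E(G)|] = C(108, 2)·p = 5778 · (1/648) = 107/12.
E[α(G)] ≥ n − E[|E(G)|] = 108 − 107/12 = 1189/12.
Numerically: ≈ 99.08333.
(This is only a lower bound; the true E[α(G)] may be larger.)

E[α(G)] ≥ 1189/12 ≈ 99.08333.


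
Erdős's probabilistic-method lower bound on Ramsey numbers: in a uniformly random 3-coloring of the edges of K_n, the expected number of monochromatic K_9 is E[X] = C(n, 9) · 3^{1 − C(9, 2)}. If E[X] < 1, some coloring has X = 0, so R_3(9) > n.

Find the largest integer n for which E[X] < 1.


We need C(n, 9) · 3^{1 − 36} < 1, i.e. C(n, 9) < 3^{36 − 1} = 50031545098999707.
Check values of n near the boundary:
  n = 299: C(299, 9) = 46610674441390059; 46610674441390059 < 50031545098999707? YES
  n = 300: C(300, 9) = 48052241692154700; 48052241692154700 < 50031545098999707? YES
  n = 301: C(301, 9) = 49533303936090975; 49533303936090975 < 50031545098999707? YES
  n = 302: C(302, 9) = 51054804739588650; 51054804739588650 < 50031545098999707? NO
  n = 303: C(303, 9) = 52617706925494425; 52617706925494425 < 50031545098999707? NO
The largest n with C(n, 9) < 50031545098999707 is n = 301 (where E[X] = 16511101312030325/16677181699666569 ≈ 0.9900415). Hence R_3(9) > 301, i.e. R_3(9) ≥ 302.

Largest n = 301; hence R_3(9) > 301.


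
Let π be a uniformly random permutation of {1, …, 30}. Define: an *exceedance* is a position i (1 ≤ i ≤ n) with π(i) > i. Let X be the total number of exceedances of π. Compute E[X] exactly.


Write X = Σ_{i=1}^{30} X_i, where X_i = 1_{π(i) > i}.
For each fixed i, π(i) is uniform over {1, …, 30} (marginal of a uniform permutation), so P[π(i) > i] = (n − i)/n. Summing: Σ_{i=1}^{30} (n − i)/n = (0 + 1 + … + 29)/30 = 30(30 − 1)/(2·30) = (30 − 1)/2.
Hence E[X] = Σ_{i=1}^{30} (30 − i)/30 = 29/2 ≈ 14.5000.

E[X] = 29/2 = 14.5000.


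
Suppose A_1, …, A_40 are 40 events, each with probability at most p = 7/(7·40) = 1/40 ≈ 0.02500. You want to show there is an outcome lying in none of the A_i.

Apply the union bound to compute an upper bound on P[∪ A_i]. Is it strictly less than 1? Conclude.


Union bound: P[∪_{i=1}^{40} A_i] ≤ Σ_i P[A_i] ≤ 40·p = 40·(1/40) = 1.
Numerically: 1 ≈ 1.00000.
Is 1 < 1? NO.
Since the bound 1 is ≥ 1, the union bound is uninformative here; it does NOT by itself certify existence.

40·p = 1 ≈ 1.00000; existence NOT certified by the union bound.
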